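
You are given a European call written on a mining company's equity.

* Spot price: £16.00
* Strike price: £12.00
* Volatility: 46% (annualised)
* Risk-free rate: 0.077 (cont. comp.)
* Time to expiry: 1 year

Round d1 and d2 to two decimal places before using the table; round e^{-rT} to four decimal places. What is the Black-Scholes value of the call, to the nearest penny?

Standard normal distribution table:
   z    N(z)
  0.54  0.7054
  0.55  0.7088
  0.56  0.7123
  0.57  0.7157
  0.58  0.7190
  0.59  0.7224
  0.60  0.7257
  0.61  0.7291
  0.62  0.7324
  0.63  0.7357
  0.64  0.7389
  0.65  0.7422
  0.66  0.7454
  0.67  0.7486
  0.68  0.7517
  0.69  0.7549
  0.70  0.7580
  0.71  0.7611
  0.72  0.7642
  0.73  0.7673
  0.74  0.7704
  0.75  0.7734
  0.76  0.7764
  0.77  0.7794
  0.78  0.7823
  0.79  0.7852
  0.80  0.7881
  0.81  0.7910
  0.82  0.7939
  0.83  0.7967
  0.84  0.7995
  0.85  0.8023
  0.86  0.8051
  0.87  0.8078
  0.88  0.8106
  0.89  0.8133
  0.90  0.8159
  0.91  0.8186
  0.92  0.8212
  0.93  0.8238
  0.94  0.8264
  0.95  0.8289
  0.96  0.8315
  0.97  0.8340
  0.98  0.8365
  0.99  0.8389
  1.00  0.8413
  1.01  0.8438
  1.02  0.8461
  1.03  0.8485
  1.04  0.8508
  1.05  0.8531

£5.62

T = 1;  σ√T = 0.4600
ln(S/K) + (r + σ²/2)T = ln(16/12) + (0.077 + 0.46²/2)·1 = 0.2877 + 0.1828 = 0.4705
d₁ = 0.4705 / 0.4600 = 1.0228 which rounds to 1.02
d₂ = d₁ − σ√T = 1.0228 − 0.4600 = 0.5628 which rounds to 0.56
exp(−rT) = exp(−0.077·1) = 0.9259
C = 16·N(1.02) − 12·0.9259·N(0.56) = 16·0.8461 − 12·0.9259·0.7123 = 13.5376 − 7.9142 = 5.6234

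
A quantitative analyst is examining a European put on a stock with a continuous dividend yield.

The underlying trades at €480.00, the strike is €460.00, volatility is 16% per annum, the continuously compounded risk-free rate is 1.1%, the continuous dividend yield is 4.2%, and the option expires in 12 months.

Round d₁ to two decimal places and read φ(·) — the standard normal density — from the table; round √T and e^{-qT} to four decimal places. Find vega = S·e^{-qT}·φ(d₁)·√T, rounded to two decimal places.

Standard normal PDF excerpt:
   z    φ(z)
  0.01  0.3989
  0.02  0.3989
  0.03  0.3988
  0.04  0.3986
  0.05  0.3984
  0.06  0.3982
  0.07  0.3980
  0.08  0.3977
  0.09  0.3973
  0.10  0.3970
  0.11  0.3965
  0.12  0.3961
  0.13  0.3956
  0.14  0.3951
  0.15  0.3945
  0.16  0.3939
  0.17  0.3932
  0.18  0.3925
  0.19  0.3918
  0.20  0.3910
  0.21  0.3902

σ√T = 0.16 × 1.0000 = 0.1600
d₁ = [ln(480/460) + (0.011 − 0.042 + 0.16²/2)·1] / 0.1600 = [0.0426 − 0.0182] / 0.1600 = 0.1522 which rounds to 0.15
√T = √1 = 1.0000
φ(d₁) = φ(0.15) = 0.3945
e^(−qT) = e^(−0.042·1) = 0.9589
vega = S·e^(−qT)·φ(d₁)·√T = 480·0.9589·0.3945·1.0000 = 181.5773

181.58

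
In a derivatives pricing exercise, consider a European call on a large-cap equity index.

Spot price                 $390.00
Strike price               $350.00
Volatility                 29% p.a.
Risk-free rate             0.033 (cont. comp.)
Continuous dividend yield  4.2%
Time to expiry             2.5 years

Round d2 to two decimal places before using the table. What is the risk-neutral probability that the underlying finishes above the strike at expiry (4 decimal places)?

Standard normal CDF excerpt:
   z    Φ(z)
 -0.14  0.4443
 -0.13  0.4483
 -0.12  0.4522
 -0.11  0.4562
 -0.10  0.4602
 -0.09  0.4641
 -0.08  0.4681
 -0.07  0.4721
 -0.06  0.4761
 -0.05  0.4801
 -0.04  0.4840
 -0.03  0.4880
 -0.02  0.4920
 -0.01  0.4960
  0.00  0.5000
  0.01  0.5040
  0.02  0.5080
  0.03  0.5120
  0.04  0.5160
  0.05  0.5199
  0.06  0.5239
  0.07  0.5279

T = 2.5;  σ√T = 0.4585
d₁ = [ln(390/350) + (0.033 − 0.042 + ½·0.29²)·2.5] / (σ√T) = (0.1082 + 0.0826) / 0.4585 = 0.4162 ≈ 0.42
d₂ = 0.4162 − 0.4585 = -0.0423 ≈ -0.04
Pr(exercise) under Q = N(d₂) = 0.4840

0.4840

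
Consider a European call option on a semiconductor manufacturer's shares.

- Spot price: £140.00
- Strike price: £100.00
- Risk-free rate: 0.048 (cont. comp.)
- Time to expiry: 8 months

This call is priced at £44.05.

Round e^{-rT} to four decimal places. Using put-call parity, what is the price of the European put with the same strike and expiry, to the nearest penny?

exp(−rT) = exp(−0.048·0.6667) = 0.9685
Put-call parity: C − P = S − K·e^(−rT) = 140 − 100·0.9685 = 140 − 96.8500 = 43.1500
P = C − (C − P) = 44.05 − (43.1500) = 0.9000

£0.90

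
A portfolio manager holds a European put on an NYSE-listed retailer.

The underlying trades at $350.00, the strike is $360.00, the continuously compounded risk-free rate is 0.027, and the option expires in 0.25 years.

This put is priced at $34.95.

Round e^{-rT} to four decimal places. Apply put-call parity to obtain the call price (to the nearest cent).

e^(−rT) = e^(−0.027·0.25) = 0.9933
Put-call parity: C − P = S − K·e^(−rT) = 350 − 360·0.9933 = 350 − 357.5880 = -7.5880
C = P + (C − P) = 34.95 + (-7.5880) = 27.3620

$27.36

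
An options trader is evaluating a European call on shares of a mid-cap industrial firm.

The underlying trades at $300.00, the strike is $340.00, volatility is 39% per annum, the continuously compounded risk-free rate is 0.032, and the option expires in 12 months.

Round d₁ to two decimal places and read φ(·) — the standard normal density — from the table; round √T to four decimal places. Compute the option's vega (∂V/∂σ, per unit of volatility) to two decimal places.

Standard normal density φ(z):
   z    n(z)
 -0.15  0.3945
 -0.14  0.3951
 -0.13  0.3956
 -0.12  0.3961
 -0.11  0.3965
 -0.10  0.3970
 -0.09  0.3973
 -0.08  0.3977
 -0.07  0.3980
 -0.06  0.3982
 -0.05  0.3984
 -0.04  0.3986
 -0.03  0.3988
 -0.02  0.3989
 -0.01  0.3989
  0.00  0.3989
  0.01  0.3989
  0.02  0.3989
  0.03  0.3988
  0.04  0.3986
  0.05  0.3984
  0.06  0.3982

σ√T = 0.39·√1 = 0.3900
ln(S/K) + (r + σ²/2)T = ln(300/340) + (0.032 + 0.39²/2)·1 = -0.1252 + 0.1081 = -0.0171
d₁ = -0.0171 / 0.3900 = -0.0439 → -0.04
√T = √1 = 1.0000
φ(d₁) = φ(-0.04) = 0.3986
vega = S·φ(d₁)·√T = 300·0.3986·1.0000 = 119.5800
(Vega is the same for a European call and put with the same parameters.)

119.58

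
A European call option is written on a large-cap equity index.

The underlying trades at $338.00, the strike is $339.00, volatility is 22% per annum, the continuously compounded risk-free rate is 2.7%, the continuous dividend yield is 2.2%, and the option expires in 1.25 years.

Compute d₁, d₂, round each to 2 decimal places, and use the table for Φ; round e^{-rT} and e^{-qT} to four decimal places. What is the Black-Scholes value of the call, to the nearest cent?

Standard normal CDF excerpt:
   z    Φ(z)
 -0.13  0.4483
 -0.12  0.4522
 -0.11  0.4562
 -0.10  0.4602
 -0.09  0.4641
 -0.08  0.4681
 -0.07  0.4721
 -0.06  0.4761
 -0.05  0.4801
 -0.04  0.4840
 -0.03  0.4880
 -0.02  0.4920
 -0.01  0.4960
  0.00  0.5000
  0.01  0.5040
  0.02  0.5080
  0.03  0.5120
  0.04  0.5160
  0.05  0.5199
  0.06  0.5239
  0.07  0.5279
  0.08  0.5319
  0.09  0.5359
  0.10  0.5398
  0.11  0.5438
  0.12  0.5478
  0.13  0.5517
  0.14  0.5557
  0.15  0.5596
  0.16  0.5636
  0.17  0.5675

$33.22

σ√T = 0.22·√1.25 = 0.2460
d₁ = [ln(338/339) + (0.027 − 0.022 + 0.22²/2)·1.25] / 0.2460 = [-0.0030 + 0.0365] / 0.2460 = 0.1364 ≈ 0.14
d₂ = d₁ − σ√T = 0.1364 − 0.2460 = -0.1096 ≈ -0.11
exp(−qT) = exp(−0.022·1.25) = 0.9729;  exp(−rT) = exp(−0.027·1.25) = 0.9668
C = 338·0.9729·N(0.14) − 339·0.9668·N(-0.11) = 338·0.9729·0.5557 − 339·0.9668·0.4562 = 182.7365 − 149.5174 = 33.2191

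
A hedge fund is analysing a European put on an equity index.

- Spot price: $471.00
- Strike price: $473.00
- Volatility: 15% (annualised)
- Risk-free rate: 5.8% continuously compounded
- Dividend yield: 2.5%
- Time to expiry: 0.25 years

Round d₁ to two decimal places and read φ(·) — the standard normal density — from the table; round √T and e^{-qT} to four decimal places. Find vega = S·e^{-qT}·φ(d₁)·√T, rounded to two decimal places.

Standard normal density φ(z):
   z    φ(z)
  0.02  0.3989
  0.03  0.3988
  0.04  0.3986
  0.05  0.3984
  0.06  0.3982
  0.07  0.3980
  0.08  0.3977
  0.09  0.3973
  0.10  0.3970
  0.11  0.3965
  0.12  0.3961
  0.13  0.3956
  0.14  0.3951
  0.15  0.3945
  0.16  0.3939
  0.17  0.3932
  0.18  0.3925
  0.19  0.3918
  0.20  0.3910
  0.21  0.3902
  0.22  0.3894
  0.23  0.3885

92.98

σ√T = 0.15 × 0.5000 = 0.0750
d₁ = [ln(471/473) + (0.058 − 0.025 + 0.15²/2)·0.25] / 0.0750 = [-0.0042 + 0.0111] / 0.0750 = 0.0910 → 0.09
√T = √0.25 = 0.5000
φ(d₁) = φ(0.09) = 0.3973
e^(−qT) = e^(−0.025·0.25) = 0.9938
vega = S·e^(−qT)·φ(d₁)·√T = 471·0.9938·0.3973·0.5000 = 92.9841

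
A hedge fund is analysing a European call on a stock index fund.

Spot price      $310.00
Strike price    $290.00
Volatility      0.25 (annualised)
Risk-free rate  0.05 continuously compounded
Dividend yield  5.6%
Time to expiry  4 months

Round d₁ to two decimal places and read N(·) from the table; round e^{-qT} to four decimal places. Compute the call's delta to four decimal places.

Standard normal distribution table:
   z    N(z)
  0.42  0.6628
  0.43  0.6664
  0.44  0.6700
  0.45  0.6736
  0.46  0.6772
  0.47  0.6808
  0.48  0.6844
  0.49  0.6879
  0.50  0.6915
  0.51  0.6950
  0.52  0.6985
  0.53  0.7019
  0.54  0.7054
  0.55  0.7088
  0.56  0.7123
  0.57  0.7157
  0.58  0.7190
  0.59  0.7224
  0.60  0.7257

T = 0.3333;  σ√T = 0.1443
ln(S/K) + (r − q + σ²/2)T = ln(310/290) + (0.05 − 0.056 + 0.25²/2)·0.3333 = 0.0667 + 0.0084 = 0.0751
d₁ = 0.0751 / 0.1443 = 0.5204 ⇒ 0.52
N(d₁) = N(0.52) = 0.6985
Δ_call = e^(−qT)·N(d₁) = 0.9815·0.6985 = 0.6856

0.6856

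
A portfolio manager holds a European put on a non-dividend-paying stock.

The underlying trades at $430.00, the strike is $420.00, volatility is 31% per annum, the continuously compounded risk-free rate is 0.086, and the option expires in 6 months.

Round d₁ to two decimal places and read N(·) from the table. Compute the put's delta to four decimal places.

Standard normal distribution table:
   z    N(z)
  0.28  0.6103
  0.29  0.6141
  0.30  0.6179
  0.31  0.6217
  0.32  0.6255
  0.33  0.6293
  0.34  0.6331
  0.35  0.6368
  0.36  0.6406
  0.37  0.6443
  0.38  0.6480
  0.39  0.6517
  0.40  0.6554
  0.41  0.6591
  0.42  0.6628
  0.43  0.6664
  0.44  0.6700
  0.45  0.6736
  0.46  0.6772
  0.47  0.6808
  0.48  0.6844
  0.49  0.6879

σ√T = 0.31 × 0.7071 = 0.2192
d₁ = [ln(430/420) + (0.086 + 0.31²/2)·0.5] / 0.2192 = [0.0235 + 0.0670] / 0.2192 = 0.4131 which rounds to 0.41
N(d₁) = N(0.41) = 0.6591
Δ_put = N(d₁) − 1 = 0.6591 − 1 = -0.3409

-0.3409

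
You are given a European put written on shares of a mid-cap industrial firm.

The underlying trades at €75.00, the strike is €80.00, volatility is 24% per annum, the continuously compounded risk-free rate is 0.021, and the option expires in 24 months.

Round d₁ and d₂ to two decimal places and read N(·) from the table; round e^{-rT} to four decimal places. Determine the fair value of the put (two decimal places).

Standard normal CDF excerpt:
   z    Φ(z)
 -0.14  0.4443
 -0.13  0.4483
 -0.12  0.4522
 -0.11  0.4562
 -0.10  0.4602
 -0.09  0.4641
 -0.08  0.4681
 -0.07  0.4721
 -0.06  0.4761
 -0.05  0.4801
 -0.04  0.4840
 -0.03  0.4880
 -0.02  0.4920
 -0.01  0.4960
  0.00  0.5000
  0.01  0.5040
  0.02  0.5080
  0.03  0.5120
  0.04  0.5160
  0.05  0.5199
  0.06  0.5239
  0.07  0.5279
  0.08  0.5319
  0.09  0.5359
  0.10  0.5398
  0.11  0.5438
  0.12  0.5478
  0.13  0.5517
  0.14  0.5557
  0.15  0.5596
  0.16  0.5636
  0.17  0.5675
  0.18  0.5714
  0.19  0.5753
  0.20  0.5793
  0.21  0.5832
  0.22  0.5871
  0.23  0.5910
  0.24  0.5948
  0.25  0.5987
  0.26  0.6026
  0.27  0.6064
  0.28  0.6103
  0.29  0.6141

€11.11

σ√T = 0.24 × 1.4142 = 0.3394
d₁ = [ln(75/80) + (0.021 + 0.24²/2)·2] / 0.3394 = [-0.0645 + 0.0996] / 0.3394 = 0.1033 → 0.10
d₂ = d₁ − σ√T = 0.1033 − 0.3394 = -0.2361 → -0.24
e^(−rT) = e^(−0.021·2) = 0.9589
N(−d₂) = N(0.24) = 0.5948;  N(−d₁) = N(-0.10) = 0.4602
P = 80·0.9589·0.5948 − 75·0.4602 = 45.6283 − 34.5150 = 11.1133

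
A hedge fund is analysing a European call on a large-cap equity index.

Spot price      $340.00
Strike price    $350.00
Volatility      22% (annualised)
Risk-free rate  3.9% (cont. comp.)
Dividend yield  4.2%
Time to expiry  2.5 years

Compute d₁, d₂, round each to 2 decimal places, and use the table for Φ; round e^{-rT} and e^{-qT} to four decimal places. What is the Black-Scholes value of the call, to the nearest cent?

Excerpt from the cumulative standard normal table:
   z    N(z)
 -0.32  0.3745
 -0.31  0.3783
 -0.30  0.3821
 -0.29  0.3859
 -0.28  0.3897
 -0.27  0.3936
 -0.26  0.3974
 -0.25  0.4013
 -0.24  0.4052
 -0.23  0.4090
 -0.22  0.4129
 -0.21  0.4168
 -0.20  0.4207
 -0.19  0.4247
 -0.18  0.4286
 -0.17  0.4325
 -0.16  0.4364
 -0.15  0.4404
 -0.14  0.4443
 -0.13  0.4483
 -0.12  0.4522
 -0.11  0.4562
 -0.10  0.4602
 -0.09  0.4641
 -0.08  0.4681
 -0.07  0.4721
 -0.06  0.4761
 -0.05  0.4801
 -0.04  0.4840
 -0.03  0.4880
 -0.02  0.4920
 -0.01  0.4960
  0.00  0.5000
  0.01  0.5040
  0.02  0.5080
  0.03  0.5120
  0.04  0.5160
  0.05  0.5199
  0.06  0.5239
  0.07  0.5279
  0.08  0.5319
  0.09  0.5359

$37.87

T = 2.5;  σ√T = 0.3479
d₁ = [ln(340/350) + (0.039 − 0.042 + 0.22²/2)·2.5] / 0.3479 = [-0.0290 + 0.0530] / 0.3479 = 0.0690 ⇒ 0.07
d₂ = d₁ − σ√T = 0.0690 − 0.3479 = -0.2788 ⇒ -0.28
e^(−qT) = e^(−0.042·2.5) = 0.9003;  e^(−rT) = e^(−0.039·2.5) = 0.9071
N(d₁) = N(0.07) = 0.5279;  N(d₂) = N(-0.28) = 0.3897
C = 340·0.9003·0.5279 − 350·0.9071·0.3897 = 161.5912 − 123.7239 = 37.8673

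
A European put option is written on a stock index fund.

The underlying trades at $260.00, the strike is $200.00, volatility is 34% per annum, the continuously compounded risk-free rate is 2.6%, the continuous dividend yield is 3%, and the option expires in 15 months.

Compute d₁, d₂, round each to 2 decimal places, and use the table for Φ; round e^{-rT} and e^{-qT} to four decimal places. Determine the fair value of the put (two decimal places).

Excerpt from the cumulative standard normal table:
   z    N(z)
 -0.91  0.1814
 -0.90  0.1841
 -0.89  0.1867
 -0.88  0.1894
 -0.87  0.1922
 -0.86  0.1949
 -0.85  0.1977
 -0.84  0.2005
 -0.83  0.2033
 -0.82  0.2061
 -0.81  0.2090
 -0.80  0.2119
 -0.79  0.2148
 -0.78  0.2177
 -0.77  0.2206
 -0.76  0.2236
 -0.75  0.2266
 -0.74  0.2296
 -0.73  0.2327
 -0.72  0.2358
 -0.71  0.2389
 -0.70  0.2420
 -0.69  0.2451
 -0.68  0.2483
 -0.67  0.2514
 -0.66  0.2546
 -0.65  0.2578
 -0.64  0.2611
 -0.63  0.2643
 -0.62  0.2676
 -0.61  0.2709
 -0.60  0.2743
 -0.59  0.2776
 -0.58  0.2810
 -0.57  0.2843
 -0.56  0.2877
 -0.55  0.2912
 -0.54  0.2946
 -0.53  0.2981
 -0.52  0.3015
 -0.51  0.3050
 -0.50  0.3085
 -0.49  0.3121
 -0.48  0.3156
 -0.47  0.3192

$12.29

σ√T = 0.34·√1.25 = 0.3801
d₁ = [ln(260/200) + (0.026 − 0.03 + 0.34²/2)·1.25] / 0.3801 = [0.2624 + 0.0673] / 0.3801 = 0.8671 ≈ 0.87
d₂ = d₁ − σ√T = 0.8671 − 0.3801 = 0.4870 ≈ 0.49
exp(−qT) = exp(−0.03·1.25) = 0.9632;  exp(−rT) = exp(−0.026·1.25) = 0.9680
N(−d₂) = N(-0.49) = 0.3121;  N(−d₁) = N(-0.87) = 0.1922
P = 200·0.9680·0.3121 − 260·0.9632·0.1922 = 60.4226 − 48.1330 = 12.2895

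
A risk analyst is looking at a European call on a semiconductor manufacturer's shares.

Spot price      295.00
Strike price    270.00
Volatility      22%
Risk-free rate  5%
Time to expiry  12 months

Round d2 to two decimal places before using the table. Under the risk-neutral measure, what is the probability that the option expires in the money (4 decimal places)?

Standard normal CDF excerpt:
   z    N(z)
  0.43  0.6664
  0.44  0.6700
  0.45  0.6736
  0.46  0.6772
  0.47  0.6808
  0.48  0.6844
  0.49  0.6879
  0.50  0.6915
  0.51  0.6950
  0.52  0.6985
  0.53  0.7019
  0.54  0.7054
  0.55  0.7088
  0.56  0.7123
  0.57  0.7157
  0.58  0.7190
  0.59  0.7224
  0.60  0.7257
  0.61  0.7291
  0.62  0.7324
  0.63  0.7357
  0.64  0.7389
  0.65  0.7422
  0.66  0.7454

0.6985

T = 1;  σ√T = 0.2200
ln(S/K) + (r + σ²/2)T = ln(295/270) + (0.05 + 0.22²/2)·1 = 0.0886 + 0.0742 = 0.1628
d₁ = 0.1628 / 0.2200 = 0.7398 ⇒ 0.74
d₂ = d₁ − σ√T = 0.7398 − 0.2200 = 0.5198 ⇒ 0.52
Pr(exercise) under Q = N(d₂) = 0.6985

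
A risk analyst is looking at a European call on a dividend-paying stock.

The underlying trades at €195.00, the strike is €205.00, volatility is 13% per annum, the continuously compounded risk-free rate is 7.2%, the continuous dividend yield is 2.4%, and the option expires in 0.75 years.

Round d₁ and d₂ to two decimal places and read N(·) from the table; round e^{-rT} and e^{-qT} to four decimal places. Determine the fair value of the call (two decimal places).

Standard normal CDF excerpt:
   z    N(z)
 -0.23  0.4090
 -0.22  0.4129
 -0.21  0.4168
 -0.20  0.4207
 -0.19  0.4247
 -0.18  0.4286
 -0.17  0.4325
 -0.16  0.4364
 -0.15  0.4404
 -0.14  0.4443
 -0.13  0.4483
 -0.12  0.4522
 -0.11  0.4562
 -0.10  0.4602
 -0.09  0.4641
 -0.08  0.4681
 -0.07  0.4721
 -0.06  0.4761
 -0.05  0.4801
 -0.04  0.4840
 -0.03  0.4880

€7.18

σ√T = 0.13 × 0.8660 = 0.1126
d₁ = [ln(195/205) + (0.072 − 0.024 + ½·0.13²)·0.75] / (σ√T) = (-0.0500 + 0.0423) / 0.1126 = -0.0682 → -0.07
d₂ = -0.0682 − 0.1126 = -0.1807 → -0.18
exp(−qT) = exp(−0.024·0.75) = 0.9822;  exp(−rT) = exp(−0.072·0.75) = 0.9474
N(d₁) = N(-0.07) = 0.4721;  N(d₂) = N(-0.18) = 0.4286
C = 195·0.9822·0.4721 − 205·0.9474·0.4286 = 90.4208 − 83.2414 = 7.1794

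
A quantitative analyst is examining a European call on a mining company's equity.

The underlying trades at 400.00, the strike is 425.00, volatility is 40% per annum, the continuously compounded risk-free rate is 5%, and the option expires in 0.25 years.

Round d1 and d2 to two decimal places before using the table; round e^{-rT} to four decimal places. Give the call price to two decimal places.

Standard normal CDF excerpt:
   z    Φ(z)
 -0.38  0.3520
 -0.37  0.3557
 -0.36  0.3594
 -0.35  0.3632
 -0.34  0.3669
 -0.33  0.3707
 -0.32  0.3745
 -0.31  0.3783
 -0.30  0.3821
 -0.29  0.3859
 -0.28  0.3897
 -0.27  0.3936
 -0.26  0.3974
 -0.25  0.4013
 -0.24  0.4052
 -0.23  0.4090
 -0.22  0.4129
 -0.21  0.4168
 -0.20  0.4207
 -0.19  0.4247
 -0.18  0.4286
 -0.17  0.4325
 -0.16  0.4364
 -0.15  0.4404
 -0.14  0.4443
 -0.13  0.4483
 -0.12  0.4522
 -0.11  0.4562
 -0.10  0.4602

23.72

σ√T = 0.4·√0.25 = 0.2000
d₁ = [ln(400/425) + (0.05 + 0.4²/2)·0.25] / 0.2000 = [-0.0606 + 0.0325] / 0.2000 = -0.1406 → -0.14
d₂ = d₁ − σ√T = -0.1406 − 0.2000 = -0.3406 → -0.34
e^(−rT) = e^(−0.05·0.25) = 0.9876
C = 400·N(-0.14) − 425·0.9876·N(-0.34) = 400·0.4443 − 425·0.9876·0.3669 = 177.7200 − 153.9989 = 23.7211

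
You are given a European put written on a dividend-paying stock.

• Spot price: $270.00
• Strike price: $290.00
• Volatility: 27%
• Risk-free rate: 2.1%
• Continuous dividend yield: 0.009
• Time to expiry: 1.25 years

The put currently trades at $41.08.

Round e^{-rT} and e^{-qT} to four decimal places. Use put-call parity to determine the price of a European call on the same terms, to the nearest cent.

$25.57

exp(−qT) = exp(−0.009·1.25) = 0.9888;  exp(−rT) = exp(−0.021·1.25) = 0.9741
Put-call parity: C − P = S·e^(−qT) − K·e^(−rT) = 270·0.9888 − 290·0.9741 = 266.9760 − 282.4890 = -15.5130
C = P + (C − P) = 41.08 + (-15.5130) = 25.5670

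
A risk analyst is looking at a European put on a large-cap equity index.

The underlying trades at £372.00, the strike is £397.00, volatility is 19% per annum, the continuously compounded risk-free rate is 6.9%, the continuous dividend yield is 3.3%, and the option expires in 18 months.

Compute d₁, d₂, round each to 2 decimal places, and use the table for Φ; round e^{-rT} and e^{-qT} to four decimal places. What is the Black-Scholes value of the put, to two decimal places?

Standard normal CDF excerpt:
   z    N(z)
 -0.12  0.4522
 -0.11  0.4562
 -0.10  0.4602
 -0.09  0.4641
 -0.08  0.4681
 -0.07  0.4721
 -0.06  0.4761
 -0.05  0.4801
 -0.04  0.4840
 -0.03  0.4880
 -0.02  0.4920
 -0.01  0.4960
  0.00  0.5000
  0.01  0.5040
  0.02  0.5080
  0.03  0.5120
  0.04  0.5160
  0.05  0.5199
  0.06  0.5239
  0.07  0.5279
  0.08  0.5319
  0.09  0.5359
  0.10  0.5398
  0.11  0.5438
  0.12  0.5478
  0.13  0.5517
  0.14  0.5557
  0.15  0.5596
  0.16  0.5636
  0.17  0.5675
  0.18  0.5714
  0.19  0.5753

T = 1.5;  σ√T = 0.2327
ln(S/K) + (r − q + σ²/2)T = ln(372/397) + (0.069 − 0.033 + 0.19²/2)·1.5 = -0.0650 + 0.0811 = 0.0160
d₁ = 0.0160 / 0.2327 = 0.0689 → 0.07
d₂ = d₁ − σ√T = 0.0689 − 0.2327 = -0.1638 → -0.16
e^(−qT) = e^(−0.033·1.5) = 0.9517;  e^(−rT) = e^(−0.069·1.5) = 0.9017
N(−d₂) = N(0.16) = 0.5636;  N(−d₁) = N(-0.07) = 0.4721
P = 397·0.9017·0.5636 − 372·0.9517·0.4721 = 201.7547 − 167.1387 = 34.6160

£34.62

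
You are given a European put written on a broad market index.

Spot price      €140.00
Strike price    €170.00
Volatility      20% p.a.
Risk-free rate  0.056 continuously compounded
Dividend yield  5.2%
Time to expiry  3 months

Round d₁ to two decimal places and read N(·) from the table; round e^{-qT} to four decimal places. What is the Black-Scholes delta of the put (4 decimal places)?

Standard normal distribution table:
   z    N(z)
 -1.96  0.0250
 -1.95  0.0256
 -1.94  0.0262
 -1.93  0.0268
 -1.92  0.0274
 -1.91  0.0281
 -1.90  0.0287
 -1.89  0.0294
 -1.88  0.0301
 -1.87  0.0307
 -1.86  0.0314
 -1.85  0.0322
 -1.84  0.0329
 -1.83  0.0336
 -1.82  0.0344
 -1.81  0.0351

T = 0.25;  σ√T = 0.1000
ln(S/K) + (r − q + σ²/2)T = ln(140/170) + (0.056 − 0.052 + 0.2²/2)·0.25 = -0.1942 + 0.0060 = -0.1882
d₁ = -0.1882 / 0.1000 = -1.8816 which rounds to -1.88
N(d₁) = N(-1.88) = 0.0301
Δ_put = e^(−qT)·(N(d₁) − 1) = 0.9871·(0.0301 − 1) = -0.9574

-0.9574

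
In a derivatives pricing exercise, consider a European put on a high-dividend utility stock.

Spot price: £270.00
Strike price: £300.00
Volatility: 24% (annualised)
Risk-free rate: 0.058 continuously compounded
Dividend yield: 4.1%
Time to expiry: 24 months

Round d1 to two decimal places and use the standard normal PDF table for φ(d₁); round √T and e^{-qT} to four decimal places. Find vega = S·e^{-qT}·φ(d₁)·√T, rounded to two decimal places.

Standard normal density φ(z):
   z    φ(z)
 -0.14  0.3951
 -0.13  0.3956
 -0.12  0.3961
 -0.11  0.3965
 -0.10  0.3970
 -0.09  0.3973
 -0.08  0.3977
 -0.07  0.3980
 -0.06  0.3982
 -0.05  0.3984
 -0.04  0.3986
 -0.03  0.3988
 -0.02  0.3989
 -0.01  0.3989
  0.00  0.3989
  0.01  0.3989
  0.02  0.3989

σ√T = 0.24·√2 = 0.3394
ln(S/K) + (r − q + σ²/2)T = ln(270/300) + (0.058 − 0.041 + 0.24²/2)·2 = -0.1054 + 0.0916 = -0.0138
d₁ = -0.0138 / 0.3394 = -0.0405 which rounds to -0.04
√T = √2 = 1.4142
φ(d₁) = φ(-0.04) = 0.3986
e^(−qT) = e^(−0.041·2) = 0.9213
vega = S·e^(−qT)·φ(d₁)·√T = 270·0.9213·0.3986·1.4142 = 140.2210
(Call and put vega coincide under Black-Scholes.)

140.22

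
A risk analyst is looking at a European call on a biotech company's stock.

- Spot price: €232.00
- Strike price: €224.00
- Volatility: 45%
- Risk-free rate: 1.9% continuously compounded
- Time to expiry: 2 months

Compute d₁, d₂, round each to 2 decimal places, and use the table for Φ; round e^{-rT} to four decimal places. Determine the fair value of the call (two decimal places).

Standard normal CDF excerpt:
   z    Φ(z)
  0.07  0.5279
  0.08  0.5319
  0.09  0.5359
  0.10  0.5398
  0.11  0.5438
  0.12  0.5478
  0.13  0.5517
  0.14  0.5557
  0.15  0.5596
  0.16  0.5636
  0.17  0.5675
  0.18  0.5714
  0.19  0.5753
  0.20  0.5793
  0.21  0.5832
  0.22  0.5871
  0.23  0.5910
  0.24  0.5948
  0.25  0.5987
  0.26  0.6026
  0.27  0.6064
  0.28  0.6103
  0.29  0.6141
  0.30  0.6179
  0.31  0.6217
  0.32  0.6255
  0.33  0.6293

σ√T = 0.45 × 0.4082 = 0.1837
ln(S/K) + (r + σ²/2)T = ln(232/224) + (0.019 + 0.45²/2)·0.1667 = 0.0351 + 0.0200 = 0.0551
d₁ = 0.0551 / 0.1837 = 0.3001 → 0.30
d₂ = d₁ − σ√T = 0.3001 − 0.1837 = 0.1164 → 0.12
exp(−rT) = exp(−0.019·0.1667) = 0.9968
N(d₁) = N(0.30) = 0.6179;  N(d₂) = N(0.12) = 0.5478
C = 232·0.6179 − 224·0.9968·0.5478 = 143.3528 − 122.3145 = 21.0383

€21.04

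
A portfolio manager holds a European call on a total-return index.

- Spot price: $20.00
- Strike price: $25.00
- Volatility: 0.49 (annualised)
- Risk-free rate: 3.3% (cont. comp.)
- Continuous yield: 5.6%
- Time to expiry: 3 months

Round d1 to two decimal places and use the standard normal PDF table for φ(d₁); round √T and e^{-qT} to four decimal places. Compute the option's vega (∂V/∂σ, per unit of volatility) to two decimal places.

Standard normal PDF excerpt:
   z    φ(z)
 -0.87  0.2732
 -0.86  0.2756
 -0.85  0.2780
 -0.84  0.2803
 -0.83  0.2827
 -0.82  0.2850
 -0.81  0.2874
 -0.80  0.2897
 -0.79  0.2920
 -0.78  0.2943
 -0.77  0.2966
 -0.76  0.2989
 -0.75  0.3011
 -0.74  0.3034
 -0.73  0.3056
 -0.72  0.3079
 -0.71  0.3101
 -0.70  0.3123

T = 0.25;  σ√T = 0.2450
d₁ = [ln(20/25) + (0.033 − 0.056 + 0.49²/2)·0.25] / 0.2450 = [-0.2231 + 0.0243] / 0.2450 = -0.8118 → -0.81
√T = √0.25 = 0.5000
φ(d₁) = φ(-0.81) = 0.2874
e^(−qT) = e^(−0.056·0.25) = 0.9861
vega = S·e^(−qT)·φ(d₁)·√T = 20·0.9861·0.2874·0.5000 = 2.8341

2.83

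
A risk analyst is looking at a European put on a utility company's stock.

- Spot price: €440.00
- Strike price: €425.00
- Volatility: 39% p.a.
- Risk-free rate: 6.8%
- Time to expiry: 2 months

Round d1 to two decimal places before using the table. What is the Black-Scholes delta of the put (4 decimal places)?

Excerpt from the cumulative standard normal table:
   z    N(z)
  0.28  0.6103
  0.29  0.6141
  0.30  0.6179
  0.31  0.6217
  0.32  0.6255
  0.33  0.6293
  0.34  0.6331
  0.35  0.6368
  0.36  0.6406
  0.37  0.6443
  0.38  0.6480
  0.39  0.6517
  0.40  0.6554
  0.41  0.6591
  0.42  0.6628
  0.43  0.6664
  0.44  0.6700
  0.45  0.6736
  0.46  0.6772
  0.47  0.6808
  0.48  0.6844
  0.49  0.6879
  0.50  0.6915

-0.3557

T = 0.1667;  σ√T = 0.1592
d₁ = [ln(440/425) + (0.068 + 0.39²/2)·0.1667] / 0.1592 = [0.0347 + 0.0240] / 0.1592 = 0.3686 ≈ 0.37
N(d₁) = N(0.37) = 0.6443
Δ_put = N(d₁) − 1 = 0.6443 − 1 = -0.3557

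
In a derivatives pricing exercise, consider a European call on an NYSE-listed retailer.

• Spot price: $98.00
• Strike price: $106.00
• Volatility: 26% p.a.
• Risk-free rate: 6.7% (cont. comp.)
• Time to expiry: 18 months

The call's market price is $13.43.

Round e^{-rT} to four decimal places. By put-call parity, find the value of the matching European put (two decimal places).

$11.30

e^(−rT) = e^(−0.067·1.5) = 0.9044
Put-call parity: C − P = S − K·e^(−rT) = 98 − 106·0.9044 = 98 − 95.8664 = 2.1336
P = C − (C − P) = 13.43 − (2.1336) = 11.2964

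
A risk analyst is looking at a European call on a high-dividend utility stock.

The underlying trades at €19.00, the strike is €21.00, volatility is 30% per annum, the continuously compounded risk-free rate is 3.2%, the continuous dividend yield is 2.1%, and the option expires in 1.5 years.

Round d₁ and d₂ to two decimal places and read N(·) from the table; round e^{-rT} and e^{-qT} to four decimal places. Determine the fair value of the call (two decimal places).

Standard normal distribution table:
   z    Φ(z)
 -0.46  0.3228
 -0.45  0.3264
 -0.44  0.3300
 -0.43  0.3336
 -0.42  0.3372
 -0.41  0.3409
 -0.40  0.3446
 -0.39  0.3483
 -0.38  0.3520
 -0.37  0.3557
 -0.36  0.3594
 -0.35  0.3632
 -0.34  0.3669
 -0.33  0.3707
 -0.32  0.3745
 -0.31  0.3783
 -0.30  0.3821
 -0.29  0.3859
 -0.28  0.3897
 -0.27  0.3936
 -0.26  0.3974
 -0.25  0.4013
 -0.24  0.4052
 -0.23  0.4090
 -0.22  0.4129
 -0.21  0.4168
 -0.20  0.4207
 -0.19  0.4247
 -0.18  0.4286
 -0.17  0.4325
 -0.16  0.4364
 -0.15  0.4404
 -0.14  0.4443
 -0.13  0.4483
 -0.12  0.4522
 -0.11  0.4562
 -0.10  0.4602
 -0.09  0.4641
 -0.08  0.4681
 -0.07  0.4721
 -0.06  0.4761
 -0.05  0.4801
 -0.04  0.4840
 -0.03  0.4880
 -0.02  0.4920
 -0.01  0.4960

€2.09

T = 1.5;  σ√T = 0.3674
ln(S/K) + (r − q + σ²/2)T = ln(19/21) + (0.032 − 0.021 + 0.3²/2)·1.5 = -0.1001 + 0.0840 = -0.0161
d₁ = -0.0161 / 0.3674 = -0.0438 which rounds to -0.04
d₂ = d₁ − σ√T = -0.0438 − 0.3674 = -0.4112 which rounds to -0.41
e^(−qT) = e^(−0.021·1.5) = 0.9690;  e^(−rT) = e^(−0.032·1.5) = 0.9531
N(d₁) = N(-0.04) = 0.4840;  N(d₂) = N(-0.41) = 0.3409
C = 19·0.9690·0.4840 − 21·0.9531·0.3409 = 8.9109 − 6.8231 = 2.0878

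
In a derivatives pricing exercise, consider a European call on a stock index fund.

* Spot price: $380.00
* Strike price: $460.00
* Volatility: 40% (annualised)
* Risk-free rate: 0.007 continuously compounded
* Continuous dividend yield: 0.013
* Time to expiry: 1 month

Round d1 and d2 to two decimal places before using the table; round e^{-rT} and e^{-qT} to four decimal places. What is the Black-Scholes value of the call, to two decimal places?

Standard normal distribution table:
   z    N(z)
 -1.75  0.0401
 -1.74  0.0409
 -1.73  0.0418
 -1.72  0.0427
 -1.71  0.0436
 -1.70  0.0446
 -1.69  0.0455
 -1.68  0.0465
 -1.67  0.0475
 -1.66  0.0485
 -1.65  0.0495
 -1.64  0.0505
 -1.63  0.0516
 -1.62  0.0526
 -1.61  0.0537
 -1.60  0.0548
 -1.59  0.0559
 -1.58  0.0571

σ√T = 0.4·√0.08333 = 0.1155
d₁ = [ln(380/460) + (0.007 − 0.013 + 0.4²/2)·0.08333] / 0.1155 = [-0.1911 + 0.0062] / 0.1155 = -1.6012 ⇒ -1.60
d₂ = d₁ − σ√T = -1.6012 − 0.1155 = -1.7167 ⇒ -1.72
exp(−qT) = exp(−0.013·0.08333) = 0.9989;  exp(−rT) = exp(−0.007·0.08333) = 0.9994
C = 380·0.9989·N(-1.60) − 460·0.9994·N(-1.72) = 380·0.9989·0.0548 − 460·0.9994·0.0427 = 20.8011 − 19.6302 = 1.1709

$1.17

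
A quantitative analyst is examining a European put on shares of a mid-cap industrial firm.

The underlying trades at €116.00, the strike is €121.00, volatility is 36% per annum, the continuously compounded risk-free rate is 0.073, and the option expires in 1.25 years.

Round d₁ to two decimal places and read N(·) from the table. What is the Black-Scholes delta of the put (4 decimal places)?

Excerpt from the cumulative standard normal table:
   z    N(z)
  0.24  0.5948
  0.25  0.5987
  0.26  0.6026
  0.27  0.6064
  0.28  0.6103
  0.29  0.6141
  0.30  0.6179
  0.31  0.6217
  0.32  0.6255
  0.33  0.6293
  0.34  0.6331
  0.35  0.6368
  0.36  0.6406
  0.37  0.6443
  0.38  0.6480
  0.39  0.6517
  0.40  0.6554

T = 1.25;  σ√T = 0.4025
d₁ = [ln(116/121) + (0.073 + 0.36²/2)·1.25] / 0.4025 = [-0.0422 + 0.1722] / 0.4025 = 0.3231 ⇒ 0.32
N(d₁) = N(0.32) = 0.6255
Δ_put = N(d₁) − 1 = 0.6255 − 1 = -0.3745

-0.3745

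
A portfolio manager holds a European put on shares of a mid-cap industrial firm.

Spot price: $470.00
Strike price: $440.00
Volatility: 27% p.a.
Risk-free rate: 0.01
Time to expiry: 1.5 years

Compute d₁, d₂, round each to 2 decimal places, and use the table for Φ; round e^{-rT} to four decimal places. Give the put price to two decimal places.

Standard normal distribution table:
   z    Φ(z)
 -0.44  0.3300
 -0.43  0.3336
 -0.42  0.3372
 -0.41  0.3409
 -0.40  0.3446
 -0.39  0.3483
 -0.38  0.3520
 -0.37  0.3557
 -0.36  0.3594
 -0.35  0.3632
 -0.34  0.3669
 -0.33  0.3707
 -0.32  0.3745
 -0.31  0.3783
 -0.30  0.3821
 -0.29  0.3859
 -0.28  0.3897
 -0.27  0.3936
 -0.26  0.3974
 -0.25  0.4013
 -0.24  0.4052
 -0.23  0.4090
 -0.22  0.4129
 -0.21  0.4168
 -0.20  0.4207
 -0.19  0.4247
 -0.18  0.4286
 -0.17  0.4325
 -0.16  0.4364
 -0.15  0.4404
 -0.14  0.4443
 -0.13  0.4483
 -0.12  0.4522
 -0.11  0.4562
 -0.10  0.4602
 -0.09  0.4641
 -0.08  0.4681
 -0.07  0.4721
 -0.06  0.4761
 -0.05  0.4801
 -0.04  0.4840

$42.67

σ√T = 0.27 × 1.2247 = 0.3307
d₁ = [ln(470/440) + (0.01 + 0.27²/2)·1.5] / 0.3307 = [0.0660 + 0.0697] / 0.3307 = 0.4102 → 0.41
d₂ = d₁ − σ√T = 0.4102 − 0.3307 = 0.0795 → 0.08
exp(−rT) = exp(−0.01·1.5) = 0.9851
N(−d₂) = N(-0.08) = 0.4681;  N(−d₁) = N(-0.41) = 0.3409
P = 440·0.9851·0.4681 − 470·0.3409 = 202.8951 − 160.2230 = 42.6721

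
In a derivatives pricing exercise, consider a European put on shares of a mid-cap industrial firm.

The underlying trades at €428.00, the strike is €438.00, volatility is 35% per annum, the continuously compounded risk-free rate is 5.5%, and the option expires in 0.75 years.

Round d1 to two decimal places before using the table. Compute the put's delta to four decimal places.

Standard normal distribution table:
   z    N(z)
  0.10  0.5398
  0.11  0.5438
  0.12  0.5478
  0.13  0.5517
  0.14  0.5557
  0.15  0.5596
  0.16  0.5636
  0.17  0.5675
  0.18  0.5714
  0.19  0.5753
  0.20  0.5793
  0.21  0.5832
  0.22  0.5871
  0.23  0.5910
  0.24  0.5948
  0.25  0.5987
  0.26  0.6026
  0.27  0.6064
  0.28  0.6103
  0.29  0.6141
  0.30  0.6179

-0.4168

T = 0.75;  σ√T = 0.3031
d₁ = [ln(428/438) + (0.055 + ½·0.35²)·0.75] / (σ√T) = (-0.0231 + 0.0872) / 0.3031 = 0.2114 → 0.21
N(d₁) = N(0.21) = 0.5832
Δ_put = N(d₁) − 1 = 0.5832 − 1 = -0.4168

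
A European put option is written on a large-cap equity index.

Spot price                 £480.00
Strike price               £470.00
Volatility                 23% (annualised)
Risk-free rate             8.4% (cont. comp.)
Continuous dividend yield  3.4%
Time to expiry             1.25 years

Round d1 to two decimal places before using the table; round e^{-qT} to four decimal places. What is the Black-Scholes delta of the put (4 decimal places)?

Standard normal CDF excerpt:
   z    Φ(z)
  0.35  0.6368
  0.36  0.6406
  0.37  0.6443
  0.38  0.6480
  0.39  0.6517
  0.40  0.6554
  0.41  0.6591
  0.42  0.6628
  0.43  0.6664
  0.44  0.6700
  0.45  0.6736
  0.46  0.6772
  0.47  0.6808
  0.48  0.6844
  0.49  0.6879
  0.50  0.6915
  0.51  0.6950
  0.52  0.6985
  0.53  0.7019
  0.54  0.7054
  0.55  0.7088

σ√T = 0.23·√1.25 = 0.2571
d₁ = [ln(480/470) + (0.084 − 0.034 + ½·0.23²)·1.25] / (σ√T) = (0.0211 + 0.0956) / 0.2571 = 0.4535 ≈ 0.45
N(d₁) = N(0.45) = 0.6736
Δ_put = exp(−qT)·(N(d₁) − 1) = 0.9584·(0.6736 − 1) = -0.3128

-0.3128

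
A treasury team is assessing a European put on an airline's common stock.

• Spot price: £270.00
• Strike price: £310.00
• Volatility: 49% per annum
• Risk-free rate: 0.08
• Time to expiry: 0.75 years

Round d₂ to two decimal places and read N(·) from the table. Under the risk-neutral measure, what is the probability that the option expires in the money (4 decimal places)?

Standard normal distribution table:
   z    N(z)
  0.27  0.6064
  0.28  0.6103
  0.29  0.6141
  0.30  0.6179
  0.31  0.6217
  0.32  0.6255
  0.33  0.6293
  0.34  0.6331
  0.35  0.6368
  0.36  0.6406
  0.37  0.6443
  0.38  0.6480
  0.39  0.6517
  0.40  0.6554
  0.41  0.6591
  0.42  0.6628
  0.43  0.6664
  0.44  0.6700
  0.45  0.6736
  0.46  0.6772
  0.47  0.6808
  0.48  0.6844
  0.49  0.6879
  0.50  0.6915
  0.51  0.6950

0.6554

T = 0.75;  σ√T = 0.4244
d₁ = [ln(270/310) + (0.08 + ½·0.49²)·0.75] / (σ√T) = (-0.1382 + 0.1500) / 0.4244 = 0.0280 ≈ 0.03
d₂ = 0.0280 − 0.4244 = -0.3963 ≈ -0.40
Pr(exercise) under Q = N(−d₂) = N(0.40) = 0.6554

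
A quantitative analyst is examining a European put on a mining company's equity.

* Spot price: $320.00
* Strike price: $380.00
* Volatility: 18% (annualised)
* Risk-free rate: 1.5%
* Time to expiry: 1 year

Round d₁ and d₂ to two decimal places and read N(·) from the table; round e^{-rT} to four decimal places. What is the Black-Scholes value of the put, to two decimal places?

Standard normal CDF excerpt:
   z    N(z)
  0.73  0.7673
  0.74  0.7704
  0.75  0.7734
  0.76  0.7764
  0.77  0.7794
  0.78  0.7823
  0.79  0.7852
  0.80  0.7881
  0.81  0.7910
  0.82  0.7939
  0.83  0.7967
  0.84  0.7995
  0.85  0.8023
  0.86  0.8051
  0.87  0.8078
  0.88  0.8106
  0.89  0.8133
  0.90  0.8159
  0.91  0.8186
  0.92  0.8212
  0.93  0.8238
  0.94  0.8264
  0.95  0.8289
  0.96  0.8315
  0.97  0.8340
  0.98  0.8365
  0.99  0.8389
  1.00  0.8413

T = 1;  σ√T = 0.1800
d₁ = [ln(320/380) + (0.015 + ½·0.18²)·1] / (σ√T) = (-0.1719 + 0.0312) / 0.1800 = -0.7814 → -0.78
d₂ = -0.7814 − 0.1800 = -0.9614 → -0.96
exp(−rT) = exp(−0.015·1) = 0.9851
N(−d₂) = N(0.96) = 0.8315;  N(−d₁) = N(0.78) = 0.7823
P = 380·0.9851·0.8315 − 320·0.7823 = 311.2620 − 250.3360 = 60.9260

$60.93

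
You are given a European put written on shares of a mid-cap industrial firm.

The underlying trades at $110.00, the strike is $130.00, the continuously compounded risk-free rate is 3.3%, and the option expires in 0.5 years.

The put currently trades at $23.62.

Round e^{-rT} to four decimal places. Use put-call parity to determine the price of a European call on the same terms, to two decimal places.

$5.75

exp(−rT) = exp(−0.033·0.5) = 0.9836
Put-call parity: C − P = S − K·e^(−rT) = 110 − 130·0.9836 = 110 − 127.8680 = -17.8680
C = P + (C − P) = 23.62 + (-17.8680) = 5.7520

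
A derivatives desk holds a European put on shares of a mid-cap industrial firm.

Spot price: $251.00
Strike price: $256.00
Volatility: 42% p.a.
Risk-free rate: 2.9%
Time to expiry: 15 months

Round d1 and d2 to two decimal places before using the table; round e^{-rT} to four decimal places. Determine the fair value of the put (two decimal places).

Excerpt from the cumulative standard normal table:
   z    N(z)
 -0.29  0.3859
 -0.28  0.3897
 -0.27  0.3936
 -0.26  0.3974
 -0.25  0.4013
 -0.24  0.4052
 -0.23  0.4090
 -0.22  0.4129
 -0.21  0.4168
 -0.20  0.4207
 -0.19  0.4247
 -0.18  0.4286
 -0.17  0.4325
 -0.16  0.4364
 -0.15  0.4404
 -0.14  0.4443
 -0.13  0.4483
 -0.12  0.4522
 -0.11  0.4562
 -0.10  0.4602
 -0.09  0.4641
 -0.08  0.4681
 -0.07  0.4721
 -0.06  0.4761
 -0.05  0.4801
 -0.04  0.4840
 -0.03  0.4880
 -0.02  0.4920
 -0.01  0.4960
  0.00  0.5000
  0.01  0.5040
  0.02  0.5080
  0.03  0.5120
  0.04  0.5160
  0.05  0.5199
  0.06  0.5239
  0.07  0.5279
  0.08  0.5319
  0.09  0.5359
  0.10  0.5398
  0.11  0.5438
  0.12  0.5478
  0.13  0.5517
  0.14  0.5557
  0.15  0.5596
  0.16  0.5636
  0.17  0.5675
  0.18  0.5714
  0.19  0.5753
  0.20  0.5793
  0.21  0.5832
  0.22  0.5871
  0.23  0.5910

T = 1.25;  σ√T = 0.4696
ln(S/K) + (r + σ²/2)T = ln(251/256) + (0.029 + 0.42²/2)·1.25 = -0.0197 + 0.1465 = 0.1268
d₁ = 0.1268 / 0.4696 = 0.2700 which rounds to 0.27
d₂ = d₁ − σ√T = 0.2700 − 0.4696 = -0.1996 which rounds to -0.20
e^(−rT) = e^(−0.029·1.25) = 0.9644
P = 256·0.9644·N(0.20) − 251·N(-0.27) = 256·0.9644·0.5793 − 251·0.3936 = 143.0213 − 98.7936 = 44.2277

$44.23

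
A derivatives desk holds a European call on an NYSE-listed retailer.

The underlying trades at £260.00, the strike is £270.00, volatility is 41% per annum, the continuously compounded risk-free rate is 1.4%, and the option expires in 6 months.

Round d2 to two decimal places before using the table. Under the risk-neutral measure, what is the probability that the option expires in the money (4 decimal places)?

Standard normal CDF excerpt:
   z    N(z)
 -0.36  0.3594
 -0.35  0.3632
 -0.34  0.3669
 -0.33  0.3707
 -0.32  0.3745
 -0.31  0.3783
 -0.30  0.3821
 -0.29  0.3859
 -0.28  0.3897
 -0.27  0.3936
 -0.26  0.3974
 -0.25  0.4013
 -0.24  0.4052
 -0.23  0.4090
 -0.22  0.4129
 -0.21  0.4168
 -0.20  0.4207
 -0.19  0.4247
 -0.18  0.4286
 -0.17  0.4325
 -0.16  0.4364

σ√T = 0.41·√0.5 = 0.2899
d₁ = [ln(260/270) + (0.014 + ½·0.41²)·0.5] / (σ√T) = (-0.0377 + 0.0490) / 0.2899 = 0.0389 → 0.04
d₂ = 0.0389 − 0.2899 = -0.2510 → -0.25
Risk-neutral Pr[S_T > K] = N(d₂) = N(-0.25) = 0.4013

0.4013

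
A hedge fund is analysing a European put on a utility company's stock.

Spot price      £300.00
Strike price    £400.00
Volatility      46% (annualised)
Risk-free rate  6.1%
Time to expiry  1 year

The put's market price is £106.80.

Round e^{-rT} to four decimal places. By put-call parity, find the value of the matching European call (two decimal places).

exp(−rT) = exp(−0.061·1) = 0.9408
Put-call parity: C − P = S − K·e^(−rT) = 300 − 400·0.9408 = 300 − 376.3200 = -76.3200
C = P + (C − P) = 106.80 + (-76.3200) = 30.4800

£30.48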